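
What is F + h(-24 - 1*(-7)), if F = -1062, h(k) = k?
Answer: -1079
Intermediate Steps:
F + h(-24 - 1*(-7)) = -1062 + (-24 - 1*(-7)) = -1062 + (-24 + 7) = -1062 - 17 = -1079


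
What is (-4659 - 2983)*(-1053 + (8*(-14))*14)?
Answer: 20029682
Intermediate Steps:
(-4659 - 2983)*(-1053 + (8*(-14))*14) = -7642*(-1053 - 112*14) = -7642*(-1053 - 1568) = -7642*(-2621) = 20029682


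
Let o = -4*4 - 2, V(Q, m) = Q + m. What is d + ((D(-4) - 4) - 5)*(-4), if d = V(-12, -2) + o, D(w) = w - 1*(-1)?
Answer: 16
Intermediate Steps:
o = -18 (o = -16 - 2 = -18)
D(w) = 1 + w (D(w) = w + 1 = 1 + w)
d = -32 (d = (-12 - 2) - 18 = -14 - 18 = -32)
d + ((D(-4) - 4) - 5)*(-4) = -32 + (((1 - 4) - 4) - 5)*(-4) = -32 + ((-3 - 4) - 5)*(-4) = -32 + (-7 - 5)*(-4) = -32 - 12*(-4) = -32 + 48 = 16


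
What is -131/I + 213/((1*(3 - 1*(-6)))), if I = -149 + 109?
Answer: 3233/120 ≈ 26.942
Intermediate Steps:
I = -40
-131/I + 213/((1*(3 - 1*(-6)))) = -131/(-40) + 213/((1*(3 - 1*(-6)))) = -131*(-1/40) + 213/((1*(3 + 6))) = 131/40 + 213/((1*9)) = 131/40 + 213/9 = 131/40 + 213*(1/9) = 131/40 + 71/3 = 3233/120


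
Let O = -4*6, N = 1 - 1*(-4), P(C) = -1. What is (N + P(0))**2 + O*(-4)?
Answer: 112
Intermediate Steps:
N = 5 (N = 1 + 4 = 5)
O = -24
(N + P(0))**2 + O*(-4) = (5 - 1)**2 - 24*(-4) = 4**2 + 96 = 16 + 96 = 112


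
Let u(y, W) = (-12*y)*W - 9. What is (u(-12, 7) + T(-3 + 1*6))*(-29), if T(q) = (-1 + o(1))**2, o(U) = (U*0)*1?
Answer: -29000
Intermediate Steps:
o(U) = 0 (o(U) = 0*1 = 0)
u(y, W) = -9 - 12*W*y (u(y, W) = -12*W*y - 9 = -9 - 12*W*y)
T(q) = 1 (T(q) = (-1 + 0)**2 = (-1)**2 = 1)
(u(-12, 7) + T(-3 + 1*6))*(-29) = ((-9 - 12*7*(-12)) + 1)*(-29) = ((-9 + 1008) + 1)*(-29) = (999 + 1)*(-29) = 1000*(-29) = -29000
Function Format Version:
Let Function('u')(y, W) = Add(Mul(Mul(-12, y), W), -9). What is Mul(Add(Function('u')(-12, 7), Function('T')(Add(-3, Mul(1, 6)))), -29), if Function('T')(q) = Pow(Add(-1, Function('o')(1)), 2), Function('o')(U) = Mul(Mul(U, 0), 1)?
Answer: -29000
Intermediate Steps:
Function('o')(U) = 0 (Function('o')(U) = Mul(0, 1) = 0)
Function('u')(y, W) = Add(-9, Mul(-12, W, y)) (Function('u')(y, W) = Add(Mul(-12, W, y), -9) = Add(-9, Mul(-12, W, y)))
Function('T')(q) = 1 (Function('T')(q) = Pow(Add(-1, 0), 2) = Pow(-1, 2) = 1)
Mul(Add(Function('u')(-12, 7), Function('T')(Add(-3, Mul(1, 6)))), -29) = Mul(Add(Add(-9, Mul(-12, 7, -12)), 1), -29) = Mul(Add(Add(-9, 1008), 1), -29) = Mul(Add(999, 1), -29) = Mul(1000, -29) = -29000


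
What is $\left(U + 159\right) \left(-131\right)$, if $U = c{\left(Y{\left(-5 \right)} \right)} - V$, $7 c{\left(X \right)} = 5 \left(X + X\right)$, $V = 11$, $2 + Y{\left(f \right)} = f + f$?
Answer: $- \frac{119996}{7} \approx -17142.0$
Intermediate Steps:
$Y{\left(f \right)} = -2 + 2 f$ ($Y{\left(f \right)} = -2 + \left(f + f\right) = -2 + 2 f$)
$c{\left(X \right)} = \frac{10 X}{7}$ ($c{\left(X \right)} = \frac{5 \left(X + X\right)}{7} = \frac{5 \cdot 2 X}{7} = \frac{10 X}{7}$)
$U = - \frac{197}{7}$ ($U = \frac{10 \left(-2 + 2 \left(-5\right)\right)}{7} - 11 = \frac{10 \left(-2 - 10\right)}{7} - 11 = \frac{10}{7} \left(-12\right) - 11 = - \frac{120}{7} - 11 = - \frac{197}{7} \approx -28.143$)
$\left(U + 159\right) \left(-131\right) = \left(- \frac{197}{7} + 159\right) \left(-131\right) = \frac{916}{7} \left(-131\right) = - \frac{119996}{7}$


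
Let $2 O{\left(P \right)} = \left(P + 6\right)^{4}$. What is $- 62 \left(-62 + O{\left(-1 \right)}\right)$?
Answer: $-15531$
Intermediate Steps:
$O{\left(P \right)} = \frac{\left(6 + P\right)^{4}}{2}$ ($O{\left(P \right)} = \frac{\left(P + 6\right)^{4}}{2} = \frac{\left(6 + P\right)^{4}}{2}$)
$- 62 \left(-62 + O{\left(-1 \right)}\right) = - 62 \left(-62 + \frac{\left(6 - 1\right)^{4}}{2}\right) = - 62 \left(-62 + \frac{5^{4}}{2}\right) = - 62 \left(-62 + \frac{1}{2} \cdot 625\right) = - 62 \left(-62 + \frac{625}{2}\right) = \left(-62\right) \frac{501}{2} = -15531$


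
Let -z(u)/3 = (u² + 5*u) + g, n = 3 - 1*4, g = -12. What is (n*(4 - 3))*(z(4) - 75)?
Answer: 147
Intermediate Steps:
n = -1 (n = 3 - 4 = -1)
z(u) = 36 - 15*u - 3*u² (z(u) = -3*((u² + 5*u) - 12) = -3*(-12 + u² + 5*u) = 36 - 15*u - 3*u²)
(n*(4 - 3))*(z(4) - 75) = (-(4 - 3))*((36 - 15*4 - 3*4²) - 75) = (-1*1)*((36 - 60 - 3*16) - 75) = -((36 - 60 - 48) - 75) = -(-72 - 75) = -1*(-147) = 147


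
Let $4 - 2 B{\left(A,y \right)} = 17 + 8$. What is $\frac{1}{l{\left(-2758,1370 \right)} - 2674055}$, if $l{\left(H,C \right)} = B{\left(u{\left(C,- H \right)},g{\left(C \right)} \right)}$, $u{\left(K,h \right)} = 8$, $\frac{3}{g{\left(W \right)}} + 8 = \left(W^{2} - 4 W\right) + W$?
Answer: $- \frac{2}{5348131} \approx -3.7396 \cdot 10^{-7}$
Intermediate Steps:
$g{\left(W \right)} = \frac{3}{-8 + W^{2} - 3 W}$ ($g{\left(W \right)} = \frac{3}{-8 + \left(\left(W^{2} - 4 W\right) + W\right)} = \frac{3}{-8 + \left(W^{2} - 3 W\right)} = \frac{3}{-8 + W^{2} - 3 W}$)
$B{\left(A,y \right)} = - \frac{21}{2}$ ($B{\left(A,y \right)} = 2 - \frac{17 + 8}{2} = 2 - \frac{25}{2} = - \frac{21}{2}$)
$l{\left(H,C \right)} = - \frac{21}{2}$
$\frac{1}{l{\left(-2758,1370 \right)} - 2674055} = \frac{1}{- \frac{21}{2} - 2674055} = \frac{1}{- \frac{5348131}{2}} = - \frac{2}{5348131}$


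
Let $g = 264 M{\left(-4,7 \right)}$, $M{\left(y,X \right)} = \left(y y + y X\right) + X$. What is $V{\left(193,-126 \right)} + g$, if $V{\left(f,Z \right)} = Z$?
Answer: $-1446$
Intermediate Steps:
$M{\left(y,X \right)} = X + y^{2} + X y$ ($M{\left(y,X \right)} = \left(y^{2} + X y\right) + X = X + y^{2} + X y$)
$g = -1320$ ($g = 264 \left(7 + \left(-4\right)^{2} + 7 \left(-4\right)\right) = 264 \left(7 + 16 - 28\right) = 264 \left(-5\right) = -1320$)
$V{\left(193,-126 \right)} + g = -126 - 1320 = -1446$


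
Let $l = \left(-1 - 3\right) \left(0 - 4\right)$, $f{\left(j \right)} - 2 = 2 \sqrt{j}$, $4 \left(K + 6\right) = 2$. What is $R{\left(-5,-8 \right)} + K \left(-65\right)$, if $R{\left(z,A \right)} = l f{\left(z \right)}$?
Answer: $\frac{779}{2} + 32 i \sqrt{5} \approx 389.5 + 71.554 i$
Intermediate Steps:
$K = - \frac{11}{2}$ ($K = -6 + \frac{1}{4} \cdot 2 = -6 + \frac{1}{2} = - \frac{11}{2} \approx -5.5$)
$f{\left(j \right)} = 2 + 2 \sqrt{j}$
$l = 16$ ($l = \left(-4\right) \left(-4\right) = 16$)
$R{\left(z,A \right)} = 32 + 32 \sqrt{z}$ ($R{\left(z,A \right)} = 16 \left(2 + 2 \sqrt{z}\right) = 32 + 32 \sqrt{z}$)
$R{\left(-5,-8 \right)} + K \left(-65\right) = \left(32 + 32 \sqrt{-5}\right) - - \frac{715}{2} = \left(32 + 32 i \sqrt{5}\right) + \frac{715}{2} = \frac{779}{2} + 32 i \sqrt{5}$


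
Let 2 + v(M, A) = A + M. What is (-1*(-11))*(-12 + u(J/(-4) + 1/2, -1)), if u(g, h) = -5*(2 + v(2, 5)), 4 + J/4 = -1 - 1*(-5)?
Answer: -517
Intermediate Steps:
v(M, A) = -2 + A + M (v(M, A) = -2 + (A + M) = -2 + A + M)
J = 0 (J = -16 + 4*(-1 - 1*(-5)) = -16 + 4*(-1 + 5) = -16 + 4*4 = -16 + 16 = 0)
u(g, h) = -35 (u(g, h) = -5*(2 + (-2 + 5 + 2)) = -5*(2 + 5) = -5*7 = -35)
(-1*(-11))*(-12 + u(J/(-4) + 1/2, -1)) = (-1*(-11))*(-12 - 35) = 11*(-47) = -517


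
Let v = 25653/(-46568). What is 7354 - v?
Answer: 342486725/46568 ≈ 7354.5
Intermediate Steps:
v = -25653/46568 (v = 25653*(-1/46568) = -25653/46568 ≈ -0.55087)
7354 - v = 7354 - 1*(-25653/46568) = 7354 + 25653/46568 = 342486725/46568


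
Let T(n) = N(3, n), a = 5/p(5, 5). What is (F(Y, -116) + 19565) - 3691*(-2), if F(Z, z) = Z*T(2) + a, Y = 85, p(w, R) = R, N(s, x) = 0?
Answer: 26948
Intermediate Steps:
a = 1 (a = 5/5 = 5*(⅕) = 1)
T(n) = 0
F(Z, z) = 1 (F(Z, z) = Z*0 + 1 = 0 + 1 = 1)
(F(Y, -116) + 19565) - 3691*(-2) = (1 + 19565) - 3691*(-2) = 19566 + 7382 = 26948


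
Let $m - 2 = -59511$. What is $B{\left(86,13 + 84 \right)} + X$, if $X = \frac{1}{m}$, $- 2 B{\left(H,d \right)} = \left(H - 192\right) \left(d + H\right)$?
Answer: $\frac{577177790}{59509} \approx 9699.0$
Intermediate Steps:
$B{\left(H,d \right)} = - \frac{\left(-192 + H\right) \left(H + d\right)}{2}$ ($B{\left(H,d \right)} = - \frac{\left(H - 192\right) \left(d + H\right)}{2} = - \frac{\left(-192 + H\right) \left(H + d\right)}{2}$)
$m = -59509$ ($m = 2 - 59511 = -59509$)
$X = - \frac{1}{59509}$ ($X = \frac{1}{-59509} = - \frac{1}{59509} \approx -1.6804 \cdot 10^{-5}$)
$B{\left(86,13 + 84 \right)} + X = \left(96 \cdot 86 + 96 \left(13 + 84\right) - \frac{86^{2}}{2} - 43 \left(13 + 84\right)\right) - \frac{1}{59509} = \left(8256 + 96 \cdot 97 - 3698 - 43 \cdot 97\right) - \frac{1}{59509} = \left(8256 + 9312 - 3698 - 4171\right) - \frac{1}{59509} = 9699 - \frac{1}{59509} = \frac{577177790}{59509}$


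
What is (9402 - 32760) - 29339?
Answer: -52697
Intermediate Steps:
(9402 - 32760) - 29339 = -23358 - 29339 = -52697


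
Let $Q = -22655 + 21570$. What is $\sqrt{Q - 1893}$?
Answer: $i \sqrt{2978} \approx 54.571 i$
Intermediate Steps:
$Q = -1085$
$\sqrt{Q - 1893} = \sqrt{-1085 - 1893} = \sqrt{-2978} = i \sqrt{2978}$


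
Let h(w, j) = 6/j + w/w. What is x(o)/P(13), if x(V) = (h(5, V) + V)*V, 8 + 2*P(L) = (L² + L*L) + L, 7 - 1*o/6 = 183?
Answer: 2228172/343 ≈ 6496.1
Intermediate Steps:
o = -1056 (o = 42 - 6*183 = 42 - 1098 = -1056)
h(w, j) = 1 + 6/j (h(w, j) = 6/j + 1 = 1 + 6/j)
P(L) = -4 + L² + L/2 (P(L) = -4 + ((L² + L*L) + L)/2 = -4 + ((L² + L²) + L)/2 = -4 + (2*L² + L)/2 = -4 + (L + 2*L²)/2 = -4 + (L² + L/2) = -4 + L² + L/2)
x(V) = V*(V + (6 + V)/V) (x(V) = ((6 + V)/V + V)*V = (V + (6 + V)/V)*V = V*(V + (6 + V)/V))
x(o)/P(13) = (6 - 1056 + (-1056)²)/(-4 + 13² + (½)*13) = (6 - 1056 + 1115136)/(-4 + 169 + 13/2) = 1114086/(343/2) = 1114086*(2/343) = 2228172/343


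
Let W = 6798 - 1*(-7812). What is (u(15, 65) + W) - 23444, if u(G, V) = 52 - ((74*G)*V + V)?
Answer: -80997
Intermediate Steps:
W = 14610 (W = 6798 + 7812 = 14610)
u(G, V) = 52 - V - 74*G*V (u(G, V) = 52 - (74*G*V + V) = 52 - (V + 74*G*V) = 52 + (-V - 74*G*V) = 52 - V - 74*G*V)
(u(15, 65) + W) - 23444 = ((52 - 1*65 - 74*15*65) + 14610) - 23444 = ((52 - 65 - 72150) + 14610) - 23444 = (-72163 + 14610) - 23444 = -57553 - 23444 = -80997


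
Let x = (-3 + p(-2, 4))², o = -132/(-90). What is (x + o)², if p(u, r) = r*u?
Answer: 3374569/225 ≈ 14998.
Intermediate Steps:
o = 22/15 (o = -132*(-1/90) = 22/15 ≈ 1.4667)
x = 121 (x = (-3 + 4*(-2))² = (-3 - 8)² = (-11)² = 121)
(x + o)² = (121 + 22/15)² = (1837/15)² = 3374569/225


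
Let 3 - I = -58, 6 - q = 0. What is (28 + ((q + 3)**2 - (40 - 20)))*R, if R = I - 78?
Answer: -1513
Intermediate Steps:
q = 6 (q = 6 - 1*0 = 6 + 0 = 6)
I = 61 (I = 3 - 1*(-58) = 3 + 58 = 61)
R = -17 (R = 61 - 78 = -17)
(28 + ((q + 3)**2 - (40 - 20)))*R = (28 + ((6 + 3)**2 - (40 - 20)))*(-17) = (28 + (9**2 - 1*20))*(-17) = (28 + (81 - 20))*(-17) = (28 + 61)*(-17) = 89*(-17) = -1513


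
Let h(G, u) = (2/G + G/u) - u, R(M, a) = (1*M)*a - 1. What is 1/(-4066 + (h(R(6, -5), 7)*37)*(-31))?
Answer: 7/63816 ≈ 0.00010969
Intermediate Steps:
R(M, a) = -1 + M*a (R(M, a) = M*a - 1 = -1 + M*a)
h(G, u) = -u + 2/G + G/u
1/(-4066 + (h(R(6, -5), 7)*37)*(-31)) = 1/(-4066 + ((-1*7 + 2/(-1 + 6*(-5)) + (-1 + 6*(-5))/7)*37)*(-31)) = 1/(-4066 + ((-7 + 2/(-1 - 30) + (-1 - 30)*(⅐))*37)*(-31)) = 1/(-4066 + ((-7 + 2/(-31) - 31*⅐)*37)*(-31)) = 1/(-4066 + ((-7 + 2*(-1/31) - 31/7)*37)*(-31)) = 1/(-4066 + ((-7 - 2/31 - 31/7)*37)*(-31)) = 1/(-4066 - 2494/217*37*(-31)) = 1/(-4066 - 92278/217*(-31)) = 1/(-4066 + 92278/7) = 1/(63816/7) = 7/63816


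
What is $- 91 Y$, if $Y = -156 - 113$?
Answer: $24479$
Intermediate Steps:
$Y = -269$ ($Y = -156 - 113 = -269$)
$- 91 Y = \left(-91\right) \left(-269\right) = 24479$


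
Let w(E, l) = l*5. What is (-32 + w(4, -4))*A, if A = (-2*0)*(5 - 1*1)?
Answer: 0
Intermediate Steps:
w(E, l) = 5*l
A = 0 (A = 0*(5 - 1) = 0*4 = 0)
(-32 + w(4, -4))*A = (-32 + 5*(-4))*0 = (-32 - 20)*0 = -52*0 = 0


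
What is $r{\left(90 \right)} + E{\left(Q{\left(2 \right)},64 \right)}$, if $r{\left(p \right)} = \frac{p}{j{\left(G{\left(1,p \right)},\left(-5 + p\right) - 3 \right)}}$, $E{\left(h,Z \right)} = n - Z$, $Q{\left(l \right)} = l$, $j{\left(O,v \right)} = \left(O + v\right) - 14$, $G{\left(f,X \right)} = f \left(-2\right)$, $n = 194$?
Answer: $\frac{1445}{11} \approx 131.36$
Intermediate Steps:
$G{\left(f,X \right)} = - 2 f$
$j{\left(O,v \right)} = -14 + O + v$
$E{\left(h,Z \right)} = 194 - Z$
$r{\left(p \right)} = \frac{p}{-24 + p}$ ($r{\left(p \right)} = \frac{p}{-14 - 2 + \left(\left(-5 + p\right) - 3\right)} = \frac{p}{-14 - 2 + \left(-8 + p\right)} = \frac{p}{-24 + p}$)
$r{\left(90 \right)} + E{\left(Q{\left(2 \right)},64 \right)} = \frac{90}{-24 + 90} + \left(194 - 64\right) = \frac{90}{66} + \left(194 - 64\right) = 90 \cdot \frac{1}{66} + 130 = \frac{15}{11} + 130 = \frac{1445}{11}$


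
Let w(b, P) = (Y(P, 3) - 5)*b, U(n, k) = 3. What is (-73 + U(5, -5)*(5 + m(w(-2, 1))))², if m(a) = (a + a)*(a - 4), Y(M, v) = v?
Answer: 3364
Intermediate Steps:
w(b, P) = -2*b (w(b, P) = (3 - 5)*b = -2*b)
m(a) = 2*a*(-4 + a) (m(a) = (2*a)*(-4 + a) = 2*a*(-4 + a))
(-73 + U(5, -5)*(5 + m(w(-2, 1))))² = (-73 + 3*(5 + 2*(-2*(-2))*(-4 - 2*(-2))))² = (-73 + 3*(5 + 2*4*(-4 + 4)))² = (-73 + 3*(5 + 2*4*0))² = (-73 + 3*(5 + 0))² = (-73 + 3*5)² = (-73 + 15)² = (-58)² = 3364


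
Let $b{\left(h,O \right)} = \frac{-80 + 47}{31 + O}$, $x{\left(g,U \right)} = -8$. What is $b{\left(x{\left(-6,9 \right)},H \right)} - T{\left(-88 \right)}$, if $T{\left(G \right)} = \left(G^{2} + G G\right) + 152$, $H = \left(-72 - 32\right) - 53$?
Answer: $- \frac{656869}{42} \approx -15640.0$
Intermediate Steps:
$H = -157$ ($H = -104 - 53 = -157$)
$b{\left(h,O \right)} = - \frac{33}{31 + O}$
$T{\left(G \right)} = 152 + 2 G^{2}$ ($T{\left(G \right)} = \left(G^{2} + G^{2}\right) + 152 = 2 G^{2} + 152 = 152 + 2 G^{2}$)
$b{\left(x{\left(-6,9 \right)},H \right)} - T{\left(-88 \right)} = - \frac{33}{31 - 157} - \left(152 + 2 \left(-88\right)^{2}\right) = - \frac{33}{-126} - \left(152 + 2 \cdot 7744\right) = \left(-33\right) \left(- \frac{1}{126}\right) - \left(152 + 15488\right) = \frac{11}{42} - 15640 = - \frac{656869}{42}$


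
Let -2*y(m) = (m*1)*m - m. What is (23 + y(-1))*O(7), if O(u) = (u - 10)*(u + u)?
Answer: -924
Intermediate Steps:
O(u) = 2*u*(-10 + u) (O(u) = (-10 + u)*(2*u) = 2*u*(-10 + u))
y(m) = m/2 - m**2/2 (y(m) = -((m*1)*m - m)/2 = -(m*m - m)/2 = -(m**2 - m)/2 = m/2 - m**2/2)
(23 + y(-1))*O(7) = (23 + (1/2)*(-1)*(1 - 1*(-1)))*(2*7*(-10 + 7)) = (23 + (1/2)*(-1)*(1 + 1))*(2*7*(-3)) = (23 + (1/2)*(-1)*2)*(-42) = (23 - 1)*(-42) = 22*(-42) = -924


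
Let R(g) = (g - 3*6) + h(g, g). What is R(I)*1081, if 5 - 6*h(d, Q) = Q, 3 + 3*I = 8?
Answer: -153502/9 ≈ -17056.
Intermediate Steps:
I = 5/3 (I = -1 + (⅓)*8 = -1 + 8/3 = 5/3 ≈ 1.6667)
h(d, Q) = ⅚ - Q/6
R(g) = -103/6 + 5*g/6 (R(g) = (g - 3*6) + (⅚ - g/6) = (g - 18) + (⅚ - g/6) = (-18 + g) + (⅚ - g/6) = -103/6 + 5*g/6)
R(I)*1081 = (-103/6 + (⅚)*(5/3))*1081 = (-103/6 + 25/18)*1081 = -142/9*1081 = -153502/9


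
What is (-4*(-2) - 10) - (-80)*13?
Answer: 1038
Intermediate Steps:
(-4*(-2) - 10) - (-80)*13 = (8 - 10) - 5*(-208) = -2 + 1040 = 1038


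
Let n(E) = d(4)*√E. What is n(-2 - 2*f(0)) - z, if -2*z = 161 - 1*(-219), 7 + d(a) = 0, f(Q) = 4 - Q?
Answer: 190 - 7*I*√10 ≈ 190.0 - 22.136*I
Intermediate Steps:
d(a) = -7 (d(a) = -7 + 0 = -7)
z = -190 (z = -(161 - 1*(-219))/2 = -(161 + 219)/2 = -½*380 = -190)
n(E) = -7*√E
n(-2 - 2*f(0)) - z = -7*√(-2 - 2*(4 - 1*0)) - 1*(-190) = -7*√(-2 - 2*(4 + 0)) + 190 = -7*√(-2 - 2*4) + 190 = -7*√(-2 - 8) + 190 = -7*I*√10 + 190 = 190 - 7*I*√10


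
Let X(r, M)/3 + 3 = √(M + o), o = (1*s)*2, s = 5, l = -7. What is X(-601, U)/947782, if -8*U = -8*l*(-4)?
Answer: -9/947782 + 3*√38/947782 ≈ 1.0016e-5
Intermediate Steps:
o = 10 (o = (1*5)*2 = 5*2 = 10)
U = 28 (U = -(-8*(-7))*(-4)/8 = -7*(-4) = -⅛*(-224) = 28)
X(r, M) = -9 + 3*√(10 + M) (X(r, M) = -9 + 3*√(M + 10) = -9 + 3*√(10 + M))
X(-601, U)/947782 = (-9 + 3*√(10 + 28))/947782 = (-9 + 3*√38)*(1/947782) = -9/947782 + 3*√38/947782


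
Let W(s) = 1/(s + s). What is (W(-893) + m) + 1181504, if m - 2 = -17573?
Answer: 2078784337/1786 ≈ 1.1639e+6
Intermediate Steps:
W(s) = 1/(2*s)
m = -17571 (m = 2 - 17573 = -17571)
(W(-893) + m) + 1181504 = ((½)/(-893) - 17571) + 1181504 = ((½)*(-1/893) - 17571) + 1181504 = (-1/1786 - 17571) + 1181504 = -31381807/1786 + 1181504 = 2078784337/1786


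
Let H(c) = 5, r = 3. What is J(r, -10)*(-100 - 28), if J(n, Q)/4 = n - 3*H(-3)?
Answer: 6144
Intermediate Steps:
J(n, Q) = -60 + 4*n (J(n, Q) = 4*(n - 3*5) = 4*(n - 15) = 4*(-15 + n) = -60 + 4*n)
J(r, -10)*(-100 - 28) = (-60 + 4*3)*(-100 - 28) = (-60 + 12)*(-128) = -48*(-128) = 6144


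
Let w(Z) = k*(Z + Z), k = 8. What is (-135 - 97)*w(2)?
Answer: -7424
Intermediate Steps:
w(Z) = 16*Z (w(Z) = 8*(Z + Z) = 8*(2*Z) = 16*Z)
(-135 - 97)*w(2) = (-135 - 97)*(16*2) = -232*32 = -7424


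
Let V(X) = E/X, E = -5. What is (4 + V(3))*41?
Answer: 287/3 ≈ 95.667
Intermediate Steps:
V(X) = -5/X
(4 + V(3))*41 = (4 - 5/3)*41 = (7/3)*41 = 287/3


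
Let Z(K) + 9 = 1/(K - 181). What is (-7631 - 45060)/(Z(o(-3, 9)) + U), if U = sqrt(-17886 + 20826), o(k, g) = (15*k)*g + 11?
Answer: -39204738550/236311631 - 121946733125*sqrt(15)/472623262 ≈ -1165.2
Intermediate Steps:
o(k, g) = 11 + 15*g*k (o(k, g) = 15*g*k + 11 = 11 + 15*g*k)
Z(K) = -9 + 1/(-181 + K) (Z(K) = -9 + 1/(K - 181) = -9 + 1/(-181 + K))
U = 14*sqrt(15) (U = sqrt(2940) = 14*sqrt(15) ≈ 54.222)
(-7631 - 45060)/(Z(o(-3, 9)) + U) = (-7631 - 45060)/((1630 - 9*(11 + 15*9*(-3)))/(-181 + (11 + 15*9*(-3))) + 14*sqrt(15)) = -52691/((1630 - 9*(11 - 405))/(-181 + (11 - 405)) + 14*sqrt(15)) = -52691/((1630 - 9*(-394))/(-181 - 394) + 14*sqrt(15)) = -52691/((1630 + 3546)/(-575) + 14*sqrt(15)) = -52691/(-1/575*5176 + 14*sqrt(15)) = -52691/(-5176/575 + 14*sqrt(15))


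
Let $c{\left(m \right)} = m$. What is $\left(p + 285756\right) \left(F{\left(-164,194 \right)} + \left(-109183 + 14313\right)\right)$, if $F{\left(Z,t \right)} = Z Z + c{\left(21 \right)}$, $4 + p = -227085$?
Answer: $-3986598651$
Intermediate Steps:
$p = -227089$ ($p = -4 - 227085 = -227089$)
$F{\left(Z,t \right)} = 21 + Z^{2}$ ($F{\left(Z,t \right)} = Z Z + 21 = Z^{2} + 21 = 21 + Z^{2}$)
$\left(p + 285756\right) \left(F{\left(-164,194 \right)} + \left(-109183 + 14313\right)\right) = \left(-227089 + 285756\right) \left(\left(21 + \left(-164\right)^{2}\right) + \left(-109183 + 14313\right)\right) = 58667 \left(\left(21 + 26896\right) - 94870\right) = 58667 \left(26917 - 94870\right) = 58667 \left(-67953\right) = -3986598651$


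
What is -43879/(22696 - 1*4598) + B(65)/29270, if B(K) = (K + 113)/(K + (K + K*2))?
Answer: -83481186089/34432349900 ≈ -2.4245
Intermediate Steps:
B(K) = (113 + K)/(4*K) (B(K) = (113 + K)/(K + (K + 2*K)) = (113 + K)/(K + 3*K) = (113 + K)/((4*K)) = (113 + K)*(1/(4*K)) = (113 + K)/(4*K))
-43879/(22696 - 1*4598) + B(65)/29270 = -43879/(22696 - 1*4598) + ((1/4)*(113 + 65)/65)/29270 = -43879/(22696 - 4598) + ((1/4)*(1/65)*178)*(1/29270) = -43879/18098 + (89/130)*(1/29270) = -43879*1/18098 + 89/3805100 = -43879/18098 + 89/3805100 = -83481186089/34432349900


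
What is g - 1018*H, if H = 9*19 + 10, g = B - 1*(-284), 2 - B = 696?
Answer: -184668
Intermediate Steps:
B = -694 (B = 2 - 1*696 = 2 - 696 = -694)
g = -410 (g = -694 - 1*(-284) = -694 + 284 = -410)
H = 181 (H = 171 + 10 = 181)
g - 1018*H = -410 - 1018*181 = -410 - 184258 = -184668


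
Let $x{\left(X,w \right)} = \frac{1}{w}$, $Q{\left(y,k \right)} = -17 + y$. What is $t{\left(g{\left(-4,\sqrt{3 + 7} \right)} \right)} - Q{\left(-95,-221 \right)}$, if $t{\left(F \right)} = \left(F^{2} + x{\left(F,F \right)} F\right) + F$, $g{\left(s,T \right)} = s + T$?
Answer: $135 - 7 \sqrt{10} \approx 112.86$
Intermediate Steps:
$g{\left(s,T \right)} = T + s$
$t{\left(F \right)} = 1 + F + F^{2}$ ($t{\left(F \right)} = \left(F^{2} + \frac{F}{F}\right) + F = \left(F^{2} + 1\right) + F = \left(1 + F^{2}\right) + F = 1 + F + F^{2}$)
$t{\left(g{\left(-4,\sqrt{3 + 7} \right)} \right)} - Q{\left(-95,-221 \right)} = \left(1 + \left(\sqrt{3 + 7} - 4\right) \left(1 - \left(4 - \sqrt{3 + 7}\right)\right)\right) - \left(-17 - 95\right) = \left(1 + \left(\sqrt{10} - 4\right) \left(1 - \left(4 - \sqrt{10}\right)\right)\right) - -112 = \left(1 + \left(-4 + \sqrt{10}\right) \left(1 - \left(4 - \sqrt{10}\right)\right)\right) + 112 = \left(1 + \left(-4 + \sqrt{10}\right) \left(-3 + \sqrt{10}\right)\right) + 112 = 113 + \left(-4 + \sqrt{10}\right) \left(-3 + \sqrt{10}\right)$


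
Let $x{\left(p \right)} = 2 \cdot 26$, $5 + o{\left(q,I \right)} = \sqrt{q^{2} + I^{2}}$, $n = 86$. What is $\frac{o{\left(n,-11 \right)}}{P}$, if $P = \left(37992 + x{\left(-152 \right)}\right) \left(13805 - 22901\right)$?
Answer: $\frac{5}{346048224} - \frac{\sqrt{7517}}{346048224} \approx -2.361 \cdot 10^{-7}$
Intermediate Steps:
$o{\left(q,I \right)} = -5 + \sqrt{I^{2} + q^{2}}$ ($o{\left(q,I \right)} = -5 + \sqrt{q^{2} + I^{2}} = -5 + \sqrt{I^{2} + q^{2}}$)
$x{\left(p \right)} = 52$
$P = -346048224$ ($P = \left(37992 + 52\right) \left(13805 - 22901\right) = 38044 \left(-9096\right) = -346048224$)
$\frac{o{\left(n,-11 \right)}}{P} = \frac{-5 + \sqrt{\left(-11\right)^{2} + 86^{2}}}{-346048224} = \left(-5 + \sqrt{121 + 7396}\right) \left(- \frac{1}{346048224}\right) = \left(-5 + \sqrt{7517}\right) \left(- \frac{1}{346048224}\right) = \frac{5}{346048224} - \frac{\sqrt{7517}}{346048224}$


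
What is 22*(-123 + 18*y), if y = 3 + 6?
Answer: 858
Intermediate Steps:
y = 9
22*(-123 + 18*y) = 22*(-123 + 18*9) = 22*(-123 + 162) = 22*39 = 858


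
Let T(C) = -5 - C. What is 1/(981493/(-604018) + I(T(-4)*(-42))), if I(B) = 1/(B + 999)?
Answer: -628782738/1021130195 ≈ -0.61577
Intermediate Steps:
I(B) = 1/(999 + B)
1/(981493/(-604018) + I(T(-4)*(-42))) = 1/(981493/(-604018) + 1/(999 + (-5 - 1*(-4))*(-42))) = 1/(981493*(-1/604018) + 1/(999 + (-5 + 4)*(-42))) = 1/(-981493/604018 + 1/(999 - 1*(-42))) = 1/(-981493/604018 + 1/(999 + 42)) = 1/(-981493/604018 + 1/1041) = 1/(-1021130195/628782738) = -628782738/1021130195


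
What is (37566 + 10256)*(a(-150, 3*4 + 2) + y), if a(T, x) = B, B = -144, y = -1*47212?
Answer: -2264658632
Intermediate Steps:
y = -47212
a(T, x) = -144
(37566 + 10256)*(a(-150, 3*4 + 2) + y) = (37566 + 10256)*(-144 - 47212) = 47822*(-47356) = -2264658632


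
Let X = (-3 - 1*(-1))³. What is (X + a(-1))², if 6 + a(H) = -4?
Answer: 324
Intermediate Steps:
a(H) = -10 (a(H) = -6 - 4 = -10)
X = -8 (X = (-3 + 1)³ = (-2)³ = -8)
(X + a(-1))² = (-8 - 10)² = (-18)² = 324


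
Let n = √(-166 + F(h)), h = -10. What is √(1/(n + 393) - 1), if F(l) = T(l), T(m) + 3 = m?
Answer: √((-392 - I*√179)/(393 + I*√179)) ≈ 4.3e-5 - 0.99873*I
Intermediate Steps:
T(m) = -3 + m
F(l) = -3 + l
n = I*√179 (n = √(-166 + (-3 - 10)) = √(-166 - 13) = √(-179) = I*√179 ≈ 13.379*I)
√(1/(n + 393) - 1) = √(1/(I*√179 + 393) - 1) = √(1/(393 + I*√179) - 1) = √(-1 + 1/(393 + I*√179))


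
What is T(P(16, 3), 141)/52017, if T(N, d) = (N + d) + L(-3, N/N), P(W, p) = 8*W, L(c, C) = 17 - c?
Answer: 289/52017 ≈ 0.0055559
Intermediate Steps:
T(N, d) = 20 + N + d (T(N, d) = (N + d) + (17 - 1*(-3)) = (N + d) + (17 + 3) = (N + d) + 20 = 20 + N + d)
T(P(16, 3), 141)/52017 = (20 + 8*16 + 141)/52017 = (20 + 128 + 141)*(1/52017) = 289*(1/52017) = 289/52017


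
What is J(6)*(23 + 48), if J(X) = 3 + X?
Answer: 639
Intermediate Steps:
J(6)*(23 + 48) = (3 + 6)*(23 + 48) = 9*71 = 639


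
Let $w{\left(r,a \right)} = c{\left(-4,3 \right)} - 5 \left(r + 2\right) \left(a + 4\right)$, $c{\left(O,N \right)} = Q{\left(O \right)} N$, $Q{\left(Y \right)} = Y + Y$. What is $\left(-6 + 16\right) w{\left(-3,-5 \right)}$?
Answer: $-290$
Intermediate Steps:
$Q{\left(Y \right)} = 2 Y$
$c{\left(O,N \right)} = 2 N O$ ($c{\left(O,N \right)} = 2 O N = 2 N O$)
$w{\left(r,a \right)} = -24 - 5 \left(2 + r\right) \left(4 + a\right)$ ($w{\left(r,a \right)} = 2 \cdot 3 \left(-4\right) - 5 \left(r + 2\right) \left(a + 4\right) = -24 - 5 \left(2 + r\right) \left(4 + a\right)$)
$\left(-6 + 16\right) w{\left(-3,-5 \right)} = \left(-6 + 16\right) \left(-64 - -60 - -50 - \left(-25\right) \left(-3\right)\right) = 10 \left(-64 + 60 + 50 - 75\right) = 10 \left(-29\right) = -290$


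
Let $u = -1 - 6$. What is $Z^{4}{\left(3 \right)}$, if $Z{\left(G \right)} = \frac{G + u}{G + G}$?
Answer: $\frac{16}{81} \approx 0.19753$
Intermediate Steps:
$u = -7$ ($u = -1 - 6 = -7$)
$Z{\left(G \right)} = \frac{-7 + G}{2 G}$ ($Z{\left(G \right)} = \frac{G - 7}{G + G} = \frac{-7 + G}{2 G}$)
$Z^{4}{\left(3 \right)} = \left(\frac{-7 + 3}{2 \cdot 3}\right)^{4} = \left(\frac{1}{2} \cdot \frac{1}{3} \left(-4\right)\right)^{4} = \left(- \frac{2}{3}\right)^{4} = \frac{16}{81}$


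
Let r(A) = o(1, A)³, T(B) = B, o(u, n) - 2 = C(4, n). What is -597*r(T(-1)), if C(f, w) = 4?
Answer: -128952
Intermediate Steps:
o(u, n) = 6 (o(u, n) = 2 + 4 = 6)
r(A) = 216 (r(A) = 6³ = 216)
-597*r(T(-1)) = -597*216 = -128952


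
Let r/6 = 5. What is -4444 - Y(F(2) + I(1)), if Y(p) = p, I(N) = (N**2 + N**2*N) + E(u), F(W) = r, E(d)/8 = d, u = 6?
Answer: -4524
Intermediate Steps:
E(d) = 8*d
r = 30 (r = 6*5 = 30)
F(W) = 30
I(N) = 48 + N**2 + N**3 (I(N) = (N**2 + N**2*N) + 8*6 = (N**2 + N**3) + 48 = 48 + N**2 + N**3)
-4444 - Y(F(2) + I(1)) = -4444 - (30 + (48 + 1**2 + 1**3)) = -4444 - (30 + (48 + 1 + 1)) = -4444 - (30 + 50) = -4444 - 1*80 = -4444 - 80 = -4524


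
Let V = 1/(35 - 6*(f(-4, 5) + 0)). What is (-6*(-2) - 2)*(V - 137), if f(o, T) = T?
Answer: -1368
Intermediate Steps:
V = ⅕ (V = 1/(35 - 6*(5 + 0)) = 1/(35 - 6*5) = 1/(35 - 30) = 1/5 = ⅕ ≈ 0.20000)
(-6*(-2) - 2)*(V - 137) = (-6*(-2) - 2)*(⅕ - 137) = (12 - 2)*(-684/5) = 10*(-684/5) = -1368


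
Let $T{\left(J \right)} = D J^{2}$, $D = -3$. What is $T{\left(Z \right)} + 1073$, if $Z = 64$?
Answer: $-11215$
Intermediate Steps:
$T{\left(J \right)} = - 3 J^{2}$
$T{\left(Z \right)} + 1073 = - 3 \cdot 64^{2} + 1073 = \left(-3\right) 4096 + 1073 = -12288 + 1073 = -11215$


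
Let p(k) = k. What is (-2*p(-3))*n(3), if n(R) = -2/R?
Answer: -4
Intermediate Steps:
(-2*p(-3))*n(3) = (-2*(-3))*(-2/3) = 6*(-2*1/3) = 6*(-2/3) = -4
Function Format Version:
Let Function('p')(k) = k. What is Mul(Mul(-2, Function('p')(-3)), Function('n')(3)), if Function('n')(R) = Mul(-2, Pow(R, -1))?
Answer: -4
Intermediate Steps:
Mul(Mul(-2, Function('p')(-3)), Function('n')(3)) = Mul(Mul(-2, -3), Mul(-2, Pow(3, -1))) = Mul(6, Mul(-2, Rational(1, 3))) = Mul(6, Rational(-2, 3)) = -4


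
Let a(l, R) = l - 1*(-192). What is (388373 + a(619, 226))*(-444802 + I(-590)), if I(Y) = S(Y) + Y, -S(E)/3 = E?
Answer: -172650584448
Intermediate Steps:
S(E) = -3*E
I(Y) = -2*Y (I(Y) = -3*Y + Y = -2*Y)
a(l, R) = 192 + l (a(l, R) = l + 192 = 192 + l)
(388373 + a(619, 226))*(-444802 + I(-590)) = (388373 + (192 + 619))*(-444802 - 2*(-590)) = (388373 + 811)*(-444802 + 1180) = 389184*(-443622) = -172650584448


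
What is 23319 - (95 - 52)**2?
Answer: 21470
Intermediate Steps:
23319 - (95 - 52)**2 = 23319 - 1*43**2 = 23319 - 1*1849 = 23319 - 1849 = 21470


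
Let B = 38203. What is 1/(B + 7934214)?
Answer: 1/7972417 ≈ 1.2543e-7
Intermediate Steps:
1/(B + 7934214) = 1/(38203 + 7934214) = 1/7972417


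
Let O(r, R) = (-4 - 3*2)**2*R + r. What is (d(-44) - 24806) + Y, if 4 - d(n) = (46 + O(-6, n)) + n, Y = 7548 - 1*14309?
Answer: -27159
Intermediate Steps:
Y = -6761 (Y = 7548 - 14309 = -6761)
O(r, R) = r + 100*R (O(r, R) = (-4 - 6)**2*R + r = (-10)**2*R + r = 100*R + r = r + 100*R)
d(n) = -36 - 101*n (d(n) = 4 - ((46 + (-6 + 100*n)) + n) = 4 - ((40 + 100*n) + n) = 4 - (40 + 101*n) = 4 + (-40 - 101*n) = -36 - 101*n)
(d(-44) - 24806) + Y = ((-36 - 101*(-44)) - 24806) - 6761 = ((-36 + 4444) - 24806) - 6761 = (4408 - 24806) - 6761 = -20398 - 6761 = -27159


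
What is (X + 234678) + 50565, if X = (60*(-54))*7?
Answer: 262563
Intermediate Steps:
X = -22680 (X = -3240*7 = -22680)
(X + 234678) + 50565 = (-22680 + 234678) + 50565 = 211998 + 50565 = 262563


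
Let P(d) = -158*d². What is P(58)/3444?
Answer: -132878/861 ≈ -154.33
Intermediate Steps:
P(58)/3444 = -158*58²/3444 = -158*3364*(1/3444) = -531512*1/3444 = -132878/861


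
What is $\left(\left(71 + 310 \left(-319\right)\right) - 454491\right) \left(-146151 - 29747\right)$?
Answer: $97326122380$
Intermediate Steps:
$\left(\left(71 + 310 \left(-319\right)\right) - 454491\right) \left(-146151 - 29747\right) = \left(\left(71 - 98890\right) - 454491\right) \left(-175898\right) = \left(-98819 - 454491\right) \left(-175898\right) = \left(-553310\right) \left(-175898\right) = 97326122380$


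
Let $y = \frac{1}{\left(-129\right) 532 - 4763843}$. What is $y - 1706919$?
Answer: $- \frac{8248636566850}{4832471} \approx -1.7069 \cdot 10^{6}$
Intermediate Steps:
$y = - \frac{1}{4832471}$ ($y = \frac{1}{-68628 - 4763843} = \frac{1}{-4832471} = - \frac{1}{4832471} \approx -2.0693 \cdot 10^{-7}$)
$y - 1706919 = - \frac{1}{4832471} - 1706919 = - \frac{8248636566850}{4832471}$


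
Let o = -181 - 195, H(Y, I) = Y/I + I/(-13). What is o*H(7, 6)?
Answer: -10340/39 ≈ -265.13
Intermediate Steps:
H(Y, I) = -I/13 + Y/I (H(Y, I) = Y/I + I*(-1/13) = Y/I - I/13 = -I/13 + Y/I)
o = -376
o*H(7, 6) = -376*(-1/13*6 + 7/6) = -376*(-6/13 + 7*(1/6)) = -376*(-6/13 + 7/6) = -376*55/78 = -10340/39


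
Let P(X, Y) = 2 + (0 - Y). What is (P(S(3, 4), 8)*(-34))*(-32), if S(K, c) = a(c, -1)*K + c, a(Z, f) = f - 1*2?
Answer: -6528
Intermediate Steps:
a(Z, f) = -2 + f (a(Z, f) = f - 2 = -2 + f)
S(K, c) = c - 3*K (S(K, c) = (-2 - 1)*K + c = -3*K + c = c - 3*K)
P(X, Y) = 2 - Y
(P(S(3, 4), 8)*(-34))*(-32) = ((2 - 1*8)*(-34))*(-32) = ((2 - 8)*(-34))*(-32) = -6*(-34)*(-32) = 204*(-32) = -6528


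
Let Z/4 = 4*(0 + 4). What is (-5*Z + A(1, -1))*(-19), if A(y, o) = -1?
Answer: 6099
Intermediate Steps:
Z = 64 (Z = 4*(4*(0 + 4)) = 4*(4*4) = 4*16 = 64)
(-5*Z + A(1, -1))*(-19) = (-5*64 - 1)*(-19) = (-320 - 1)*(-19) = -321*(-19) = 6099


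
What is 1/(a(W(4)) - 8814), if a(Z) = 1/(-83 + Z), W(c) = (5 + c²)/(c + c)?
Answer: -643/5667410 ≈ -0.00011346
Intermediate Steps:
W(c) = (5 + c²)/(2*c) (W(c) = (5 + c²)/((2*c)) = (5 + c²)*(1/(2*c)) = (5 + c²)/(2*c))
1/(a(W(4)) - 8814) = 1/(1/(-83 + (½)*(5 + 4²)/4) - 8814) = 1/(1/(-83 + (½)*(¼)*(5 + 16)) - 8814) = 1/(1/(-83 + (½)*(¼)*21) - 8814) = 1/(1/(-83 + 21/8) - 8814) = 1/(1/(-643/8) - 8814) = 1/(-8/643 - 8814) = 1/(-5667410/643) = -643/5667410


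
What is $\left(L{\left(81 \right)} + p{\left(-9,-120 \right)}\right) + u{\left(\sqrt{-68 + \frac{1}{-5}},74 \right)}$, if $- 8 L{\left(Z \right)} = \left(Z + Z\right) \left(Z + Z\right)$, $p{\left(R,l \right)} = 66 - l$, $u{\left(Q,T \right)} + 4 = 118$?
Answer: $- \frac{5961}{2} \approx -2980.5$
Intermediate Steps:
$u{\left(Q,T \right)} = 114$ ($u{\left(Q,T \right)} = -4 + 118 = 114$)
$L{\left(Z \right)} = - \frac{Z^{2}}{2}$ ($L{\left(Z \right)} = - \frac{\left(Z + Z\right) \left(Z + Z\right)}{8} = - \frac{2 Z 2 Z}{8} = - \frac{4 Z^{2}}{8} = - \frac{Z^{2}}{2}$)
$\left(L{\left(81 \right)} + p{\left(-9,-120 \right)}\right) + u{\left(\sqrt{-68 + \frac{1}{-5}},74 \right)} = \left(- \frac{81^{2}}{2} + \left(66 - -120\right)\right) + 114 = \left(\left(- \frac{1}{2}\right) 6561 + \left(66 + 120\right)\right) + 114 = \left(- \frac{6561}{2} + 186\right) + 114 = - \frac{6189}{2} + 114 = - \frac{5961}{2}$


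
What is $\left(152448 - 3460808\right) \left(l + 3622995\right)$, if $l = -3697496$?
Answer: $246476128360$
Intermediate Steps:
$\left(152448 - 3460808\right) \left(l + 3622995\right) = \left(152448 - 3460808\right) \left(-3697496 + 3622995\right) = \left(-3308360\right) \left(-74501\right) = 246476128360$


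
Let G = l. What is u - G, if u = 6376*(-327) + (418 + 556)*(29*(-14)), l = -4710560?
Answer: 2230164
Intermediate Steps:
G = -4710560
u = -2480396 (u = -2084952 + 974*(-406) = -2084952 - 395444 = -2480396)
u - G = -2480396 - 1*(-4710560) = -2480396 + 4710560 = 2230164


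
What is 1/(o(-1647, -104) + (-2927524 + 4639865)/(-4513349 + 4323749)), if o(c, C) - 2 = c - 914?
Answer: -189600/486898741 ≈ -0.00038940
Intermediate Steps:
o(c, C) = -912 + c (o(c, C) = 2 + (c - 914) = 2 + (-914 + c) = -912 + c)
1/(o(-1647, -104) + (-2927524 + 4639865)/(-4513349 + 4323749)) = 1/((-912 - 1647) + (-2927524 + 4639865)/(-4513349 + 4323749)) = 1/(-2559 + 1712341/(-189600)) = 1/(-2559 + 1712341*(-1/189600)) = 1/(-2559 - 1712341/189600) = 1/(-486898741/189600) = -189600/486898741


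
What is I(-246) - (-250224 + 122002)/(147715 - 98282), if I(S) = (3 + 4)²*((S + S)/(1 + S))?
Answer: 24962146/247165 ≈ 100.99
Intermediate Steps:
I(S) = 98*S/(1 + S) (I(S) = 7²*((2*S)/(1 + S)) = 49*(2*S/(1 + S)) = 98*S/(1 + S))
I(-246) - (-250224 + 122002)/(147715 - 98282) = 98*(-246)/(1 - 246) - (-250224 + 122002)/(147715 - 98282) = 98*(-246)/(-245) - (-128222)/49433 = 98*(-246)*(-1/245) - (-128222)/49433 = 492/5 - 1*(-128222/49433) = 492/5 + 128222/49433 = 24962146/247165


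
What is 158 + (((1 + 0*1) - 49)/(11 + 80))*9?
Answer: 13946/91 ≈ 153.25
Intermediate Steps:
158 + (((1 + 0*1) - 49)/(11 + 80))*9 = 158 + (((1 + 0) - 49)/91)*9 = 158 + ((1 - 49)*(1/91))*9 = 158 - 48*1/91*9 = 158 - 48/91*9 = 158 - 432/91 = 13946/91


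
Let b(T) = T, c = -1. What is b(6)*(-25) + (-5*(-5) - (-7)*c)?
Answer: -132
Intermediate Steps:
b(6)*(-25) + (-5*(-5) - (-7)*c) = 6*(-25) + (-5*(-5) - (-7)*(-1)) = -150 + (25 - 1*7) = -150 + (25 - 7) = -150 + 18 = -132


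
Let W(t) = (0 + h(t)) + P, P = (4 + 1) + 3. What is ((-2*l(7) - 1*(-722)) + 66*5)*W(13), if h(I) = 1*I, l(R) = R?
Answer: 21798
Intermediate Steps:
h(I) = I
P = 8 (P = 5 + 3 = 8)
W(t) = 8 + t (W(t) = (0 + t) + 8 = t + 8 = 8 + t)
((-2*l(7) - 1*(-722)) + 66*5)*W(13) = ((-2*7 - 1*(-722)) + 66*5)*(8 + 13) = ((-14 + 722) + 330)*21 = (708 + 330)*21 = 1038*21 = 21798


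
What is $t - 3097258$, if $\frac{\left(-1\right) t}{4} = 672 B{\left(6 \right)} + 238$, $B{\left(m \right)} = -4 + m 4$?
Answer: $-3151970$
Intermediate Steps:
$B{\left(m \right)} = -4 + 4 m$
$t = -54712$ ($t = - 4 \left(672 \left(-4 + 4 \cdot 6\right) + 238\right) = - 4 \left(672 \left(-4 + 24\right) + 238\right) = - 4 \left(672 \cdot 20 + 238\right) = - 4 \left(13440 + 238\right) = \left(-4\right) 13678 = -54712$)
$t - 3097258 = -54712 - 3097258 = -3151970$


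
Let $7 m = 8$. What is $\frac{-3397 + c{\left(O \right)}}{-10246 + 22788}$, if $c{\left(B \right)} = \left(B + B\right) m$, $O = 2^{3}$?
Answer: $- \frac{23651}{87794} \approx -0.26939$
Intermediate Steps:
$m = \frac{8}{7}$ ($m = \frac{1}{7} \cdot 8 = \frac{8}{7} \approx 1.1429$)
$O = 8$
$c{\left(B \right)} = \frac{16 B}{7}$ ($c{\left(B \right)} = \left(B + B\right) \frac{8}{7} = 2 B \frac{8}{7} = \frac{16 B}{7}$)
$\frac{-3397 + c{\left(O \right)}}{-10246 + 22788} = \frac{-3397 + \frac{16}{7} \cdot 8}{-10246 + 22788} = \frac{-3397 + \frac{128}{7}}{12542} = \left(- \frac{23651}{7}\right) \frac{1}{12542} = - \frac{23651}{87794}$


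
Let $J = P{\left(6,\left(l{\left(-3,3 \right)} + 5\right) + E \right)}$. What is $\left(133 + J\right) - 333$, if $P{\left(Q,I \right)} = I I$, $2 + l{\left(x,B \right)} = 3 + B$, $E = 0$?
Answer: $-119$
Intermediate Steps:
$l{\left(x,B \right)} = 1 + B$ ($l{\left(x,B \right)} = -2 + \left(3 + B\right) = 1 + B$)
$P{\left(Q,I \right)} = I^{2}$
$J = 81$ ($J = \left(\left(\left(1 + 3\right) + 5\right) + 0\right)^{2} = \left(\left(4 + 5\right) + 0\right)^{2} = \left(9 + 0\right)^{2} = 9^{2} = 81$)
$\left(133 + J\right) - 333 = \left(133 + 81\right) - 333 = 214 - 333 = -119$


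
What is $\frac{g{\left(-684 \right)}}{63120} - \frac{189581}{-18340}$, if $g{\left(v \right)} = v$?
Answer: $\frac{3557681}{344530} \approx 10.326$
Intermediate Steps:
$\frac{g{\left(-684 \right)}}{63120} - \frac{189581}{-18340} = - \frac{684}{63120} - \frac{189581}{-18340} = \left(-684\right) \frac{1}{63120} - - \frac{27083}{2620} = - \frac{57}{5260} + \frac{27083}{2620} = \frac{3557681}{344530}$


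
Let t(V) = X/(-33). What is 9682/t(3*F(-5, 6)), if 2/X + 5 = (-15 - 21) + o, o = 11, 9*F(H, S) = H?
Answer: 4792590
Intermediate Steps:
F(H, S) = H/9
X = -1/15 (X = 2/(-5 + ((-15 - 21) + 11)) = 2/(-5 + (-36 + 11)) = 2/(-5 - 25) = 2/(-30) = 2*(-1/30) = -1/15 ≈ -0.066667)
t(V) = 1/495 (t(V) = -1/15/(-33) = -1/15*(-1/33) = 1/495)
9682/t(3*F(-5, 6)) = 9682/(1/495) = 9682*495 = 4792590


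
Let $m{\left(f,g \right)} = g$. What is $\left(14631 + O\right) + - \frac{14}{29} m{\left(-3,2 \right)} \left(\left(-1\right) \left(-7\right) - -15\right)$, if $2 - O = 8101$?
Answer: $\frac{188812}{29} \approx 6510.8$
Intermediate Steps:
$O = -8099$ ($O = 2 - 8101 = -8099$)
$\left(14631 + O\right) + - \frac{14}{29} m{\left(-3,2 \right)} \left(\left(-1\right) \left(-7\right) - -15\right) = \left(14631 - 8099\right) + - \frac{14}{29} \cdot 2 \left(\left(-1\right) \left(-7\right) - -15\right) = 6532 + \left(-14\right) \frac{1}{29} \cdot 2 \left(7 + 15\right) = 6532 + \left(- \frac{14}{29}\right) 2 \cdot 22 = 6532 - \frac{616}{29} = \frac{188812}{29}$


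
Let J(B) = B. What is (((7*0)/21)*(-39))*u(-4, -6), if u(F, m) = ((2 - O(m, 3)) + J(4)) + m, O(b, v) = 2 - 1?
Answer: 0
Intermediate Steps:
O(b, v) = 1
u(F, m) = 5 + m (u(F, m) = ((2 - 1*1) + 4) + m = ((2 - 1) + 4) + m = (1 + 4) + m = 5 + m)
(((7*0)/21)*(-39))*u(-4, -6) = (((7*0)/21)*(-39))*(5 - 6) = ((0*(1/21))*(-39))*(-1) = (0*(-39))*(-1) = 0*(-1) = 0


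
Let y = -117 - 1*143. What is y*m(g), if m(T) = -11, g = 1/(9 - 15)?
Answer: 2860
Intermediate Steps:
y = -260 (y = -117 - 143 = -260)
g = -⅙ (g = 1/(-6) = -⅙ ≈ -0.16667)
y*m(g) = -260*(-11) = 2860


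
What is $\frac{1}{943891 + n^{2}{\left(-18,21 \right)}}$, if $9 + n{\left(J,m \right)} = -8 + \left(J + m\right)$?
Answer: $\frac{1}{944087} \approx 1.0592 \cdot 10^{-6}$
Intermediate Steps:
$n{\left(J,m \right)} = -17 + J + m$ ($n{\left(J,m \right)} = -9 - \left(8 - J - m\right) = -9 + \left(-8 + J + m\right) = -17 + J + m$)
$\frac{1}{943891 + n^{2}{\left(-18,21 \right)}} = \frac{1}{943891 + \left(-17 - 18 + 21\right)^{2}} = \frac{1}{943891 + \left(-14\right)^{2}} = \frac{1}{943891 + 196} = \frac{1}{944087}$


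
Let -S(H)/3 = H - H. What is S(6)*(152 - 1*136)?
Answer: 0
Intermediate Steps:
S(H) = 0 (S(H) = -3*(H - H) = -3*0 = 0)
S(6)*(152 - 1*136) = 0*(152 - 1*136) = 0*(152 - 136) = 0*16 = 0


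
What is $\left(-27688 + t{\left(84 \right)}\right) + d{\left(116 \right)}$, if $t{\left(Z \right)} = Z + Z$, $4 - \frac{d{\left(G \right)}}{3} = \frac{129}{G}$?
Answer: $- \frac{3191315}{116} \approx -27511.0$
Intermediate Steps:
$d{\left(G \right)} = 12 - \frac{387}{G}$ ($d{\left(G \right)} = 12 - 3 \frac{129}{G} = 12 - \frac{387}{G}$)
$t{\left(Z \right)} = 2 Z$
$\left(-27688 + t{\left(84 \right)}\right) + d{\left(116 \right)} = \left(-27688 + 2 \cdot 84\right) + \left(12 - \frac{387}{116}\right) = \left(-27688 + 168\right) + \left(12 - \frac{387}{116}\right) = -27520 + \left(12 - \frac{387}{116}\right) = -27520 + \frac{1005}{116} = - \frac{3191315}{116}$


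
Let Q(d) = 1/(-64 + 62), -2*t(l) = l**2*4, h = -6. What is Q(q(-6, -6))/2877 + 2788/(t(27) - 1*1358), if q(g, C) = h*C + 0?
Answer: -2005621/2025408 ≈ -0.99023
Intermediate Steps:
q(g, C) = -6*C (q(g, C) = -6*C + 0 = -6*C)
t(l) = -2*l**2 (t(l) = -l**2*4/2 = -2*l**2)
Q(d) = -1/2 (Q(d) = 1/(-2) = -1/2)
Q(q(-6, -6))/2877 + 2788/(t(27) - 1*1358) = -1/2/2877 + 2788/(-2*27**2 - 1*1358) = -1/2*1/2877 + 2788/(-2*729 - 1358) = -1/5754 + 2788/(-1458 - 1358) = -1/5754 + 2788/(-2816) = -1/5754 + 2788*(-1/2816) = -1/5754 - 697/704 = -2005621/2025408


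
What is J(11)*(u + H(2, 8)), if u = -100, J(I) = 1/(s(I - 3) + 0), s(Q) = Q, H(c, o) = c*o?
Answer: -21/2 ≈ -10.500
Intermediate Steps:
J(I) = 1/(-3 + I) (J(I) = 1/((I - 3) + 0) = 1/((-3 + I) + 0) = 1/(-3 + I))
J(11)*(u + H(2, 8)) = (-100 + 2*8)/(-3 + 11) = (-100 + 16)/8 = (1/8)*(-84) = -21/2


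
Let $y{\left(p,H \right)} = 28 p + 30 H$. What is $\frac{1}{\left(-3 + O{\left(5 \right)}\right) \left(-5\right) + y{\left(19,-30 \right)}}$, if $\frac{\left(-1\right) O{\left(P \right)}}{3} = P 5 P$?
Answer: $\frac{1}{1522} \approx 0.00065703$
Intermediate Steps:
$O{\left(P \right)} = - 15 P^{2}$ ($O{\left(P \right)} = - 3 P 5 P = - 3 \cdot 5 P P = - 3 \cdot 5 P^{2} = - 15 P^{2}$)
$\frac{1}{\left(-3 + O{\left(5 \right)}\right) \left(-5\right) + y{\left(19,-30 \right)}} = \frac{1}{\left(-3 - 15 \cdot 5^{2}\right) \left(-5\right) + \left(28 \cdot 19 + 30 \left(-30\right)\right)} = \frac{1}{\left(-3 - 375\right) \left(-5\right) + \left(532 - 900\right)} = \frac{1}{\left(-3 - 375\right) \left(-5\right) - 368} = \frac{1}{\left(-378\right) \left(-5\right) - 368} = \frac{1}{1890 - 368} = \frac{1}{1522}$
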